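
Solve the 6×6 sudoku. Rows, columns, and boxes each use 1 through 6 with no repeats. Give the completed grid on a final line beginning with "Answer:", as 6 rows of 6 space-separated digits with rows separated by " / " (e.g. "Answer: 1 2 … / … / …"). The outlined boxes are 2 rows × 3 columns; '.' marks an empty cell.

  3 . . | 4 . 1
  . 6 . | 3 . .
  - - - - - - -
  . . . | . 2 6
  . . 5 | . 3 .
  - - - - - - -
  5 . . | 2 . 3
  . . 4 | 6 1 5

Step 1. [r2c1∈{1,2,4}] r2c1 is the only open cell in row 2 admitting 4, so r2c1=4.
Step 2. [r3c1∈{1}] nothing but 1 survives at r3c1 ⇒ r3c1=1.
Step 3. [r2c3∈{1,2}] row 2 places 1 nowhere but r2c3 ⇒ r2c3=1.
Step 4. [r1c2∈{2,5}] in col 2, 5 fits only at r1c2 ⇒ r1c2=5.
Step 5. [r6c2∈{2,3}] r6c2 is the only open cell in row 6 admitting 3 ⇒ r6c2=3.
Step 6. [r4c2∈{2,4}] 2 has one home in col 2: r4c2, so r4c2=2.
Step 7. [r5c5∈{4}] only 4 remains possible at r5c5 ⇒ r5c5=4.
Step 8. [r5c3∈{6}] r5c3 has the single candidate 6, so r5c3=6.
Step 9. [r1c5∈{6}] nothing but 6 survives at r1c5, so r1c5=6.
Step 10. [r5c2∈{1}] only 1 remains possible at r5c2 ⇒ r5c2=1.
Step 11. [r3c2∈{4}] only 4 remains possible at r3c2, so r3c2=4.
Step 12. [r3c3∈{3}] nothing but 3 survives at r3c3 ⇒ r3c3=3.
Step 13. [r3c4∈{5}] only 5 remains possible at r3c4 ⇒ r3c4=5.
Step 14. [r4c4∈{1}] only 1 remains possible at r4c4, so r4c4=1.
Step 15. [r4c1∈{6}] r4c1 is down to just 6, so r4c1=6.
Step 16. [r2c6∈{2}] r2c6 is down to just 2 ⇒ r2c6=2.
Step 17. [r6c1∈{2}] nothing but 2 survives at r6c1, so r6c1=2.
Step 18. [r4c6∈{4}] r4c6's peers cover all but 4, so r4c6=4.
Step 19. [r2c5∈{5}] r2c5 has the single candidate 5, so r2c5=5.
Step 20. [r1c3∈{2}] r1c3 is down to just 2 ⇒ r1c3=2.

Answer: 3 5 2 4 6 1 / 4 6 1 3 5 2 / 1 4 3 5 2 6 / 6 2 5 1 3 4 / 5 1 6 2 4 3 / 2 3 4 6 1 5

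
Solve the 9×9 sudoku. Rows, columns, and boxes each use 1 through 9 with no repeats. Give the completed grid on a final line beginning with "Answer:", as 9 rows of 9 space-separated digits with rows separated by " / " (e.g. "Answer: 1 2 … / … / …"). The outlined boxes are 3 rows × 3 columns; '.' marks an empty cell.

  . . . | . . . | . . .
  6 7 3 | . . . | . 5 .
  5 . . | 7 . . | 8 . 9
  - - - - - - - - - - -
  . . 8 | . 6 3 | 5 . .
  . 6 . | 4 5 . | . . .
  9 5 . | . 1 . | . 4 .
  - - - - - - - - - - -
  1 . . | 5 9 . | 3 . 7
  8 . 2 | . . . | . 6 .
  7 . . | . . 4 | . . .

Step 1. [r1c2∈{1,2,4,8,9}] across col 2, 8 lands solely at r1c2, so r1c2=8.
Step 2. [r4c8∈{1,2,7,9}] row 4 places 7 nowhere but r4c8, so r4c8=7.
Step 3. [r6c9∈{2,3,6,8}] r6c9 is the only open cell in row 6 admitting 3 ⇒ r6c9=3.
Step 4. [r1c9∈{1,2,4,6}] across col 9, 6 lands solely at r1c9 ⇒ r1c9=6.
Step 5. [r9c4∈{1,2,3,6,8}] across col 4, 6 lands solely at r9c4. So r9c4=6.
Step 6. [r1c3∈{1,4,9}] in box 1, 9 fits only at r1c3. So r1c3=9.
Step 7. [r7c2∈{4}] nothing but 4 survives at r7c2. So r7c2=4.
Step 8. [r1c7∈{1,2,4,7}] across row 1, 7 lands solely at r1c7. So r1c7=7.
Step 9. [r3c3∈{1,4}] r3c3 is the only open cell in col 3 admitting 4. So r3c3=4.
Step 10. [r1c1∈{2}] r1c1's peers cover all but 2. So r1c1=2.
Step 11. [r5c3∈{1,7}] across col 3, 1 lands solely at r5c3. So r5c3=1.
Step 12. [r5c6∈{2,7,8,9}] 7 has one home in row 5: r5c6, so r5c6=7.
Step 13. [r8c6∈{1}] r8c6 has the single candidate 1 ⇒ r8c6=1.
Step 14. [r8c4∈{3}] only 3 remains possible at r8c4 ⇒ r8c4=3.
Step 15. [r2c6∈{2,8,9}] in col 6, 9 fits only at r2c6 ⇒ r2c6=9.
Step 16. [r4c9∈{1,2}] 1 has one home in row 4: r4c9, so r4c9=1.
Step 17. [r1c4∈{1}] r1c4 is down to just 1, so r1c4=1.
Step 18. [r2c7∈{1,2,4}] 1 has one home in row 2: r2c7. So r2c7=1.
Step 19. [r2c9∈{2,4}] r2c9 is the only open cell in box 3 admitting 4. So r2c9=4.
Step 20. [r3c8∈{2,3}] r3c8 is the only open cell in box 3 admitting 2, so r3c8=2.
Step 21. [r7c8∈{8}] only 8 remains possible at r7c8 ⇒ r7c8=8.
Step 22. [r6c6∈{2,8}] r6c6 is the only open cell in col 6 admitting 8 ⇒ r6c6=8.
Step 23. [r6c4∈{2}] nothing but 2 survives at r6c4 ⇒ r6c4=2.
Step 24. [r8c2∈{9}] r8c2 has the single candidate 9 ⇒ r8c2=9.
Step 25. [r2c5∈{2,8}] r2c5 is the only open cell in row 2 admitting 2. So r2c5=2.
Step 26. [r5c8∈{9}] r5c8 is down to just 9. So r5c8=9.
Step 27. [r5c7∈{2}] r5c7 is down to just 2, so r5c7=2.
Step 28. [r9c3∈{5}] r9c3's peers cover all but 5. So r9c3=5.
Step 29. [r1c8∈{3}] nothing but 3 survives at r1c8 ⇒ r1c8=3.
Step 30. [r4c2∈{2}] r4c2 has the single candidate 2, so r4c2=2.
Step 31. [r6c3∈{7}] nothing but 7 survives at r6c3, so r6c3=7.
Step 32. [r3c5∈{3}] r3c5's peers cover all but 3. So r3c5=3.
Step 33. [r2c4∈{8}] r2c4 is down to just 8 ⇒ r2c4=8.
Step 34. [r9c9∈{2}] r9c9 is down to just 2. So r9c9=2.
Step 35. [r8c9∈{5}] r8c9 has the single candidate 5 ⇒ r8c9=5.
Step 36. [r9c7∈{9}] r9c7 is down to just 9, so r9c7=9.
Step 37. [r5c9∈{8}] r5c9 is down to just 8 ⇒ r5c9=8.
Step 38. [r6c7∈{6}] only 6 remains possible at r6c7, so r6c7=6.
Step 39. [r3c6∈{6}] r3c6 is down to just 6. So r3c6=6.
Step 40. [r7c6∈{2}] r7c6's peers cover all but 2. So r7c6=2.
Step 41. [r9c8∈{1}] r9c8 is down to just 1 ⇒ r9c8=1.
Step 42. [r7c3∈{6}] only 6 remains possible at r7c3 ⇒ r7c3=6.
Step 43. [r3c2∈{1}] r3c2's peers cover all but 1 ⇒ r3c2=1.
Step 44. [r9c5∈{8}] only 8 remains possible at r9c5, so r9c5=8.
Step 45. [r4c4∈{9}] r4c4's peers cover all but 9, so r4c4=9.
Step 46. [r1c6∈{5}] r1c6 is down to just 5, so r1c6=5.
Step 47. [r1c5∈{4}] only 4 remains possible at r1c5. So r1c5=4.
Step 48. [r4c1∈{4}] only 4 remains possible at r4c1, so r4c1=4.
Step 49. [r5c1∈{3}] nothing but 3 survives at r5c1. So r5c1=3.
Step 50. [r8c7∈{4}] r8c7's peers cover all but 4. So r8c7=4.
Step 51. [r9c2∈{3}] nothing but 3 survives at r9c2, so r9c2=3.
Step 52. [r8c5∈{7}] r8c5 is down to just 7. So r8c5=7.

Answer: 2 8 9 1 4 5 7 3 6 / 6 7 3 8 2 9 1 5 4 / 5 1 4 7 3 6 8 2 9 / 4 2 8 9 6 3 5 7 1 / 3 6 1 4 5 7 2 9 8 / 9 5 7 2 1 8 6 4 3 / 1 4 6 5 9 2 3 8 7 / 8 9 2 3 7 1 4 6 5 / 7 3 5 6 8 4 9 1 2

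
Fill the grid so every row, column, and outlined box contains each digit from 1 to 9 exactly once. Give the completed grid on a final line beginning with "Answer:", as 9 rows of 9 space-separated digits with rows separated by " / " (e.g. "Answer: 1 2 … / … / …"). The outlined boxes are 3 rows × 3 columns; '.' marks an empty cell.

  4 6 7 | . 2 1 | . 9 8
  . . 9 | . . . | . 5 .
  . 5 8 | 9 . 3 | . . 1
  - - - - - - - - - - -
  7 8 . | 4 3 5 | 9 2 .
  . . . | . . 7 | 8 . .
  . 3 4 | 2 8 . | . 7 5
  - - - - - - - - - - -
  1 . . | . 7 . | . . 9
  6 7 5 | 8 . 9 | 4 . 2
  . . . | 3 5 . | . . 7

Step 1. [r7c4∈{6}] r7c4 has the single candidate 6, so r7c4=6.
Step 2. [r9c3∈{2}] r9c3 is down to just 2 ⇒ r9c3=2.
Step 3. [r4c9∈{6}] r4c9 has the single candidate 6, so r4c9=6.
Step 4. [r8c8∈{1,3}] row 8 places 3 nowhere but r8c8, so r8c8=3.
Step 5. [r5c4∈{1}] r5c4 is down to just 1. So r5c4=1.
Step 6. [r3c1∈{2}] nothing but 2 survives at r3c1. So r3c1=2.
Step 7. [r9c8∈{1,6,8}] across col 8, 1 lands solely at r9c8, so r9c8=1.
Step 8. [r3c8∈{4,6}] 6 has one home in col 8: r3c8, so r3c8=6.
Step 9. [r2c9∈{3,4}] across box 3, 4 lands solely at r2c9, so r2c9=4.
Step 10. [r6c1∈{9}] r6c1 has the single candidate 9. So r6c1=9.
Step 11. [r7c2∈{4}] r7c2's peers cover all but 4, so r7c2=4.
Step 12. [r6c6∈{6}] r6c6's peers cover all but 6, so r6c6=6.
Step 13. [r2c7∈{2,3,7}] in row 2, 2 fits only at r2c7. So r2c7=2.
Step 14. [r5c3∈{6}] r5c3 is down to just 6, so r5c3=6.
Step 15. [r5c1∈{5}] only 5 remains possible at r5c1 ⇒ r5c1=5.
Step 16. [r9c6∈{4}] r9c6 has the single candidate 4, so r9c6=4.
Step 17. [r7c7∈{5}] only 5 remains possible at r7c7, so r7c7=5.
Step 18. [r9c1∈{8}] r9c1 is down to just 8 ⇒ r9c1=8.
Step 19. [r2c1∈{3}] only 3 remains possible at r2c1. So r2c1=3.
Step 20. [r2c2∈{1}] nothing but 1 survives at r2c2. So r2c2=1.
Step 21. [r1c4∈{5}] r1c4 has the single candidate 5, so r1c4=5.
Step 22. [r9c7∈{6}] r9c7 is down to just 6. So r9c7=6.
Step 23. [r1c7∈{3}] r1c7 is down to just 3. So r1c7=3.
Step 24. [r7c8∈{8}] nothing but 8 survives at r7c8, so r7c8=8.
Step 25. [r5c9∈{3}] nothing but 3 survives at r5c9, so r5c9=3.
Step 26. [r4c3∈{1}] r4c3 is down to just 1. So r4c3=1.
Step 27. [r8c5∈{1}] only 1 remains possible at r8c5, so r8c5=1.
Step 28. [r3c5∈{4}] r3c5's peers cover all but 4 ⇒ r3c5=4.
Step 29. [r7c6∈{2}] r7c6 is down to just 2, so r7c6=2.
Step 30. [r3c7∈{7}] nothing but 7 survives at r3c7, so r3c7=7.
Step 31. [r5c5∈{9}] only 9 remains possible at r5c5. So r5c5=9.
Step 32. [r9c2∈{9}] nothing but 9 survives at r9c2. So r9c2=9.
Step 33. [r2c4∈{7}] r2c4's peers cover all but 7 ⇒ r2c4=7.
Step 34. [r7c3∈{3}] r7c3's peers cover all but 3, so r7c3=3.
Step 35. [r5c8∈{4}] r5c8 has the single candidate 4. So r5c8=4.
Step 36. [r2c6∈{8}] only 8 remains possible at r2c6. So r2c6=8.
Step 37. [r2c5∈{6}] r2c5 is down to just 6 ⇒ r2c5=6.
Step 38. [r5c2∈{2}] r5c2 is down to just 2, so r5c2=2.
Step 39. [r6c7∈{1}] r6c7 has the single candidate 1 ⇒ r6c7=1.

Answer: 4 6 7 5 2 1 3 9 8 / 3 1 9 7 6 8 2 5 4 / 2 5 8 9 4 3 7 6 1 / 7 8 1 4 3 5 9 2 6 / 5 2 6 1 9 7 8 4 3 / 9 3 4 2 8 6 1 7 5 / 1 4 3 6 7 2 5 8 9 / 6 7 5 8 1 9 4 3 2 / 8 9 2 3 5 4 6 1 7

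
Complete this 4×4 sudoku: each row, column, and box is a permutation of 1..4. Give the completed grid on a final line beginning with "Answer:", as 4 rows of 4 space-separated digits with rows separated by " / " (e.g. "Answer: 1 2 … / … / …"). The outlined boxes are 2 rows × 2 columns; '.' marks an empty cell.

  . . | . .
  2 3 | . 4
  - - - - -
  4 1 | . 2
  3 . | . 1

Step 1. [r1c3∈{1,2,3}] r1c3 is the only open cell in row 1 admitting 2, so r1c3=2.
Step 2. [r4c3∈{4}] r4c3's peers cover all but 4 ⇒ r4c3=4.
Step 3. [r3c3∈{3}] r3c3 is down to just 3 ⇒ r3c3=3.
Step 4. [r1c4∈{3}] r1c4's peers cover all but 3. So r1c4=3.
Step 5. [r1c2∈{4}] r1c2 has the single candidate 4 ⇒ r1c2=4.
Step 6. [r4c2∈{2}] only 2 remains possible at r4c2 ⇒ r4c2=2.
Step 7. [r2c3∈{1}] r2c3's peers cover all but 1, so r2c3=1.
Step 8. [r1c1∈{1}] r1c1 has the single candidate 1 ⇒ r1c1=1.

Answer: 1 4 2 3 / 2 3 1 4 / 4 1 3 2 / 3 2 4 1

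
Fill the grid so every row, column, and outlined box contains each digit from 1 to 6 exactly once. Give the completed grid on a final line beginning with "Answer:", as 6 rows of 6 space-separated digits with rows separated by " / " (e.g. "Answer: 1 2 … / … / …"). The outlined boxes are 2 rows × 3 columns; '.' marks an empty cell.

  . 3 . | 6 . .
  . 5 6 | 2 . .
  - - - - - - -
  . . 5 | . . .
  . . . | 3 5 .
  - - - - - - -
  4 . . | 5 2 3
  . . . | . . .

Step 1. [r2c1∈{1}] r2c1 has the single candidate 1, so r2c1=1.
Step 2. [r2c6∈{4}] r2c6 is down to just 4 ⇒ r2c6=4.
Step 3. [r5c2∈{1,6}] row 5 places 6 nowhere but r5c2 ⇒ r5c2=6.
Step 4. [r1c1∈{2}] r1c1 is down to just 2 ⇒ r1c1=2.
Step 5. [r1c5∈{1}] r1c5's peers cover all but 1 ⇒ r1c5=1.
Step 6. [r5c3∈{1}] nothing but 1 survives at r5c3, so r5c3=1.
Step 7. [r6c2∈{2}] r6c2 is down to just 2. So r6c2=2.
Step 8. [r3c6∈{1,2,6}] in row 3, 2 fits only at r3c6 ⇒ r3c6=2.
Step 9. [r3c1∈{3,6}] across row 3, 3 lands solely at r3c1. So r3c1=3.
Step 10. [r3c5∈{4,6}] across row 3, 6 lands solely at r3c5. So r3c5=6.
Step 11. [r4c6∈{1}] r4c6's peers cover all but 1, so r4c6=1.
Step 12. [r4c2∈{4}] r4c2 has the single candidate 4. So r4c2=4.
Step 13. [r3c4∈{4}] only 4 remains possible at r3c4. So r3c4=4.
Step 14. [r3c2∈{1}] nothing but 1 survives at r3c2. So r3c2=1.
Step 15. [r6c4∈{1}] r6c4's peers cover all but 1 ⇒ r6c4=1.
Step 16. [r2c5∈{3}] r2c5 has the single candidate 3. So r2c5=3.
Step 17. [r6c5∈{4}] only 4 remains possible at r6c5. So r6c5=4.
Step 18. [r1c6∈{5}] r1c6 has the single candidate 5 ⇒ r1c6=5.
Step 19. [r6c3∈{3}] r6c3's peers cover all but 3. So r6c3=3.
Step 20. [r6c6∈{6}] only 6 remains possible at r6c6 ⇒ r6c6=6.
Step 21. [r4c1∈{6}] only 6 remains possible at r4c1 ⇒ r4c1=6.
Step 22. [r6c1∈{5}] r6c1 has the single candidate 5. So r6c1=5.
Step 23. [r4c3∈{2}] r4c3 has the single candidate 2. So r4c3=2.
Step 24. [r1c3∈{4}] only 4 remains possible at r1c3, so r1c3=4.

Answer: 2 3 4 6 1 5 / 1 5 6 2 3 4 / 3 1 5 4 6 2 / 6 4 2 3 5 1 / 4 6 1 5 2 3 / 5 2 3 1 4 6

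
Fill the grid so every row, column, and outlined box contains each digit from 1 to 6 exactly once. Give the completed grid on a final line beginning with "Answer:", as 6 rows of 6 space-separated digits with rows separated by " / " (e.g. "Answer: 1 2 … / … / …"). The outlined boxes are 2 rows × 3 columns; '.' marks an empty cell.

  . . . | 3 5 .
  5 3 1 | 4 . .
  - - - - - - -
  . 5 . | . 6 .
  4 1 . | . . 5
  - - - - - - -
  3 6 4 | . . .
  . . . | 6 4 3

Step 1. [r3c1∈{2}] r3c1 has the single candidate 2, so r3c1=2.
Step 2. [r2c5∈{2}] nothing but 2 survives at r2c5, so r2c5=2.
Step 3. [r1c6∈{1,6}] r1c6 is the only open cell in row 1 admitting 1 ⇒ r1c6=1.
Step 4. [r5c4∈{1,2,5}] 5 has one home in row 5: r5c4. So r5c4=5.
Step 5. [r6c2∈{2}] nothing but 2 survives at r6c2, so r6c2=2.
Step 6. [r4c3∈{3,6}] across row 4, 6 lands solely at r4c3. So r4c3=6.
Step 7. [r6c1∈{1}] only 1 remains possible at r6c1 ⇒ r6c1=1.
Step 8. [r4c4∈{2}] r4c4 has the single candidate 2, so r4c4=2.
Step 9. [r5c6∈{2}] r5c6's peers cover all but 2, so r5c6=2.
Step 10. [r1c3∈{2}] r1c3 has the single candidate 2. So r1c3=2.
Step 11. [r1c2∈{4}] nothing but 4 survives at r1c2 ⇒ r1c2=4.
Step 12. [r3c6∈{4}] r3c6 has the single candidate 4, so r3c6=4.
Step 13. [r2c6∈{6}] r2c6 is down to just 6. So r2c6=6.
Step 14. [r1c1∈{6}] nothing but 6 survives at r1c1 ⇒ r1c1=6.
Step 15. [r4c5∈{3}] r4c5 has the single candidate 3 ⇒ r4c5=3.
Step 16. [r6c3∈{5}] only 5 remains possible at r6c3. So r6c3=5.
Step 17. [r5c5∈{1}] nothing but 1 survives at r5c5 ⇒ r5c5=1.
Step 18. [r3c3∈{3}] r3c3 is down to just 3. So r3c3=3.
Step 19. [r3c4∈{1}] r3c4's peers cover all but 1 ⇒ r3c4=1.

Answer: 6 4 2 3 5 1 / 5 3 1 4 2 6 / 2 5 3 1 6 4 / 4 1 6 2 3 5 / 3 6 4 5 1 2 / 1 2 5 6 4 3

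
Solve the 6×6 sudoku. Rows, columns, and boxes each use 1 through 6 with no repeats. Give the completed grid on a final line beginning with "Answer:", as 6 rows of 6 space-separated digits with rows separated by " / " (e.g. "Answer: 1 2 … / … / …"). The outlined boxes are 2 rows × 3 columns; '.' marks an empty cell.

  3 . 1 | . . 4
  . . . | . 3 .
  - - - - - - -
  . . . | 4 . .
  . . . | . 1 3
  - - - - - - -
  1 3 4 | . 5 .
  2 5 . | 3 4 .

Step 1. [r1c4∈{2,5,6}] 5 has one home in row 1: r1c4, so r1c4=5.
Step 2. [r6c3∈{6}] r6c3's peers cover all but 6, so r6c3=6.
Step 3. [r3c6∈{2,5,6}] r3c6 is the only open cell in col 6 admitting 5 ⇒ r3c6=5.
Step 4. [r3c1∈{6}] r3c1 is down to just 6, so r3c1=6.
Step 5. [r3c5∈{2}] r3c5's peers cover all but 2, so r3c5=2.
Step 6. [r1c2∈{2,6}] across row 1, 2 lands solely at r1c2, so r1c2=2.
Step 7. [r2c4∈{1,2,6}] across col 4, 1 lands solely at r2c4, so r2c4=1.
Step 8. [r5c4∈{2,6}] in col 4, 2 fits only at r5c4, so r5c4=2.
Step 9. [r4c2∈{4}] r4c2's peers cover all but 4. So r4c2=4.
Step 10. [r2c3∈{5}] r2c3 has the single candidate 5, so r2c3=5.
Step 11. [r2c2∈{6}] only 6 remains possible at r2c2 ⇒ r2c2=6.
Step 12. [r2c1∈{4}] r2c1's peers cover all but 4. So r2c1=4.
Step 13. [r4c3∈{2}] r4c3 is down to just 2 ⇒ r4c3=2.
Step 14. [r4c4∈{6}] nothing but 6 survives at r4c4 ⇒ r4c4=6.
Step 15. [r6c6∈{1}] only 1 remains possible at r6c6. So r6c6=1.
Step 16. [r3c2∈{1}] only 1 remains possible at r3c2 ⇒ r3c2=1.
Step 17. [r5c6∈{6}] only 6 remains possible at r5c6, so r5c6=6.
Step 18. [r1c5∈{6}] r1c5's peers cover all but 6. So r1c5=6.
Step 19. [r2c6∈{2}] r2c6's peers cover all but 2 ⇒ r2c6=2.
Step 20. [r4c1∈{5}] r4c1 has the single candidate 5 ⇒ r4c1=5.
Step 21. [r3c3∈{3}] r3c3 has the single candidate 3, so r3c3=3.

Answer: 3 2 1 5 6 4 / 4 6 5 1 3 2 / 6 1 3 4 2 5 / 5 4 2 6 1 3 / 1 3 4 2 5 6 / 2 5 6 3 4 1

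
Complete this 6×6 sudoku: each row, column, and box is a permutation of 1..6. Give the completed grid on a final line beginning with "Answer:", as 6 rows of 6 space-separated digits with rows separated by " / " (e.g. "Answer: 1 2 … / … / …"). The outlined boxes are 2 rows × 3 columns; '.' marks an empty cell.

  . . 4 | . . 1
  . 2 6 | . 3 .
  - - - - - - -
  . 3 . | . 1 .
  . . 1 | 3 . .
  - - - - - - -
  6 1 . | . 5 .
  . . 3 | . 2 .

Step 1. [r4c5∈{4,6}] r4c5 is the only open cell in col 5 admitting 4, so r4c5=4.
Step 2. [r3c3∈{2,5}] r3c3 is the only open cell in col 3 admitting 5 ⇒ r3c3=5.
Step 3. [r5c4∈{4}] nothing but 4 survives at r5c4 ⇒ r5c4=4.
Step 4. [r1c2∈{5}] nothing but 5 survives at r1c2 ⇒ r1c2=5.
Step 5. [r6c6∈{6}] r6c6 is down to just 6 ⇒ r6c6=6.
Step 6. [r3c6∈{2}] only 2 remains possible at r3c6, so r3c6=2.
Step 7. [r4c6∈{5}] r4c6 is down to just 5 ⇒ r4c6=5.
Step 8. [r6c1∈{4,5}] in row 6, 5 fits only at r6c1, so r6c1=5.
Step 9. [r1c4∈{2,6}] in row 1, 2 fits only at r1c4 ⇒ r1c4=2.
Step 10. [r5c6∈{3}] only 3 remains possible at r5c6. So r5c6=3.
Step 11. [r3c1∈{4}] nothing but 4 survives at r3c1. So r3c1=4.
Step 12. [r4c1∈{2}] r4c1 has the single candidate 2. So r4c1=2.
Step 13. [r2c6∈{4}] only 4 remains possible at r2c6, so r2c6=4.
Step 14. [r4c2∈{6}] r4c2's peers cover all but 6, so r4c2=6.
Step 15. [r2c4∈{5}] r2c4's peers cover all but 5 ⇒ r2c4=5.
Step 16. [r3c4∈{6}] r3c4 has the single candidate 6 ⇒ r3c4=6.
Step 17. [r2c1∈{1}] r2c1 has the single candidate 1. So r2c1=1.
Step 18. [r6c2∈{4}] r6c2's peers cover all but 4 ⇒ r6c2=4.
Step 19. [r6c4∈{1}] nothing but 1 survives at r6c4 ⇒ r6c4=1.
Step 20. [r1c1∈{3}] only 3 remains possible at r1c1 ⇒ r1c1=3.
Step 21. [r1c5∈{6}] r1c5 is down to just 6, so r1c5=6.
Step 22. [r5c3∈{2}] only 2 remains possible at r5c3. So r5c3=2.

Answer: 3 5 4 2 6 1 / 1 2 6 5 3 4 / 4 3 5 6 1 2 / 2 6 1 3 4 5 / 6 1 2 4 5 3 / 5 4 3 1 2 6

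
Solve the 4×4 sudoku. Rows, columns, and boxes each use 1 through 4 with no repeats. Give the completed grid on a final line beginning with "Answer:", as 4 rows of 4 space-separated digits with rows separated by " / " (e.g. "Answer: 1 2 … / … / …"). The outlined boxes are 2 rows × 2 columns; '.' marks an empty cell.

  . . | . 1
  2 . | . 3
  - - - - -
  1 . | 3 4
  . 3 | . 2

Step 1. [r1c2∈{4}] r1c2 is down to just 4. So r1c2=4.
Step 2. [r2c2∈{1}] r2c2's peers cover all but 1 ⇒ r2c2=1.
Step 3. [r1c1∈{3}] r1c1 has the single candidate 3. So r1c1=3.
Step 4. [r2c3∈{4}] only 4 remains possible at r2c3 ⇒ r2c3=4.
Step 5. [r4c3∈{1}] r4c3 has the single candidate 1. So r4c3=1.
Step 6. [r1c3∈{2}] r1c3 is down to just 2. So r1c3=2.
Step 7. [r4c1∈{4}] nothing but 4 survives at r4c1. So r4c1=4.
Step 8. [r3c2∈{2}] r3c2 has the single candidate 2, so r3c2=2.

Answer: 3 4 2 1 / 2 1 4 3 / 1 2 3 4 / 4 3 1 2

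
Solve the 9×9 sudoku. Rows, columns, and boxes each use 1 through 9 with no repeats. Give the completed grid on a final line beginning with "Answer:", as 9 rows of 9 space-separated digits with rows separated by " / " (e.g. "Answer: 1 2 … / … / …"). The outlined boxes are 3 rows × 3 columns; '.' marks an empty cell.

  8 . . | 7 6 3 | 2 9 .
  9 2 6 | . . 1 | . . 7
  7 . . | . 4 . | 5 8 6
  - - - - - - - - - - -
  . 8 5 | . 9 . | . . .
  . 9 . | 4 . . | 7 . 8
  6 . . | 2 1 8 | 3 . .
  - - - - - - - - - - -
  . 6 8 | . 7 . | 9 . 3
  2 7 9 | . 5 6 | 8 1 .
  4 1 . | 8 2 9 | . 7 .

Step 1. [r6c2∈{4}] r6c2 is down to just 4, so r6c2=4.
Step 2. [r5c8∈{2,5,6}] across row 5, 6 lands solely at r5c8 ⇒ r5c8=6.
Step 3. [r8c9∈{4}] nothing but 4 survives at r8c9 ⇒ r8c9=4.
Step 4. [r3c3∈{1,3}] across row 3, 1 lands solely at r3c3. So r3c3=1.
Step 5. [r5c5∈{3}] nothing but 3 survives at r5c5, so r5c5=3.
Step 6. [r4c7∈{1,4}] in col 7, 1 fits only at r4c7 ⇒ r4c7=1.
Step 7. [r4c8∈{2,4}] row 4 places 4 nowhere but r4c8. So r4c8=4.
Step 8. [r9c9∈{5}] r9c9 is down to just 5 ⇒ r9c9=5.
Step 9. [r4c6∈{7}] r4c6 is down to just 7. So r4c6=7.
Step 10. [r1c9∈{1}] r1c9 has the single candidate 1 ⇒ r1c9=1.
Step 11. [r3c6∈{2}] r3c6 has the single candidate 2 ⇒ r3c6=2.
Step 12. [r2c5∈{8}] only 8 remains possible at r2c5 ⇒ r2c5=8.
Step 13. [r9c7∈{6}] r9c7 is down to just 6 ⇒ r9c7=6.
Step 14. [r5c1∈{1}] only 1 remains possible at r5c1 ⇒ r5c1=1.
Step 15. [r2c8∈{3}] nothing but 3 survives at r2c8 ⇒ r2c8=3.
Step 16. [r1c2∈{5}] only 5 remains possible at r1c2. So r1c2=5.
Step 17. [r7c8∈{2}] r7c8 has the single candidate 2 ⇒ r7c8=2.
Step 18. [r9c3∈{3}] nothing but 3 survives at r9c3, so r9c3=3.
Step 19. [r3c2∈{3}] r3c2 is down to just 3 ⇒ r3c2=3.
Step 20. [r2c7∈{4}] only 4 remains possible at r2c7 ⇒ r2c7=4.
Step 21. [r6c8∈{5}] nothing but 5 survives at r6c8, so r6c8=5.
Step 22. [r8c4∈{3}] nothing but 3 survives at r8c4. So r8c4=3.
Step 23. [r4c9∈{2}] nothing but 2 survives at r4c9. So r4c9=2.
Step 24. [r5c6∈{5}] nothing but 5 survives at r5c6, so r5c6=5.
Step 25. [r5c3∈{2}] only 2 remains possible at r5c3. So r5c3=2.
Step 26. [r3c4∈{9}] r3c4 is down to just 9, so r3c4=9.
Step 27. [r7c6∈{4}] r7c6 has the single candidate 4 ⇒ r7c6=4.
Step 28. [r7c4∈{1}] only 1 remains possible at r7c4, so r7c4=1.
Step 29. [r6c3∈{7}] nothing but 7 survives at r6c3. So r6c3=7.
Step 30. [r2c4∈{5}] r2c4 is down to just 5. So r2c4=5.
Step 31. [r7c1∈{5}] r7c1 is down to just 5, so r7c1=5.
Step 32. [r1c3∈{4}] r1c3 has the single candidate 4, so r1c3=4.
Step 33. [r6c9∈{9}] r6c9's peers cover all but 9, so r6c9=9.
Step 34. [r4c4∈{6}] r4c4 is down to just 6 ⇒ r4c4=6.
Step 35. [r4c1∈{3}] r4c1's peers cover all but 3 ⇒ r4c1=3.

Answer: 8 5 4 7 6 3 2 9 1 / 9 2 6 5 8 1 4 3 7 / 7 3 1 9 4 2 5 8 6 / 3 8 5 6 9 7 1 4 2 / 1 9 2 4 3 5 7 6 8 / 6 4 7 2 1 8 3 5 9 / 5 6 8 1 7 4 9 2 3 / 2 7 9 3 5 6 8 1 4 / 4 1 3 8 2 9 6 7 5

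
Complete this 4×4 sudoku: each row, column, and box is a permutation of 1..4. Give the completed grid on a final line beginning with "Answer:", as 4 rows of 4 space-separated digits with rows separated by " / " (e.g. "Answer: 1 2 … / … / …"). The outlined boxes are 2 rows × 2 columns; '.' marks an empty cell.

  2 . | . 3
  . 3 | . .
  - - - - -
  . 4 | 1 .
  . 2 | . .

Step 1. [r1c3∈{4}] nothing but 4 survives at r1c3. So r1c3=4.
Step 2. [r2c4∈{1,2}] r2c4 is the only open cell in col 4 admitting 1, so r2c4=1.
Step 3. [r3c1∈{3}] r3c1 is down to just 3. So r3c1=3.
Step 4. [r2c3∈{2}] r2c3 has the single candidate 2, so r2c3=2.
Step 5. [r4c1∈{1}] r4c1's peers cover all but 1 ⇒ r4c1=1.
Step 6. [r2c1∈{4}] r2c1 is down to just 4. So r2c1=4.
Step 7. [r4c3∈{3}] nothing but 3 survives at r4c3, so r4c3=3.
Step 8. [r4c4∈{4}] r4c4's peers cover all but 4 ⇒ r4c4=4.
Step 9. [r3c4∈{2}] r3c4's peers cover all but 2 ⇒ r3c4=2.
Step 10. [r1c2∈{1}] r1c2 is down to just 1. So r1c2=1.

Answer: 2 1 4 3 / 4 3 2 1 / 3 4 1 2 / 1 2 3 4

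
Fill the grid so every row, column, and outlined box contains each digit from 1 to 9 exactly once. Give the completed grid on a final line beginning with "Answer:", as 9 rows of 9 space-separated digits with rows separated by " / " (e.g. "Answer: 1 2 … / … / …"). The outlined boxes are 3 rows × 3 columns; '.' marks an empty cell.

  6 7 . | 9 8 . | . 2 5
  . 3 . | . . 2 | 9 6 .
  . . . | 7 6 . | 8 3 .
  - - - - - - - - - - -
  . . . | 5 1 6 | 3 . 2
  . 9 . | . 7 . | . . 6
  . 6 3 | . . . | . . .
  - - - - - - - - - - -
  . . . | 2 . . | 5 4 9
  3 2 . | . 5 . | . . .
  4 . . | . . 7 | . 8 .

Step 1. [r2c5∈{4}] r2c5's peers cover all but 4 ⇒ r2c5=4.
Step 2. [r2c4∈{1}] nothing but 1 survives at r2c4 ⇒ r2c4=1.
Step 3. [r6c9∈{1,4,7,8}] col 9 places 8 nowhere but r6c9, so r6c9=8.
Step 4. [r7c3∈{1,6,7,8}] row 7 places 6 nowhere but r7c3 ⇒ r7c3=6.
Step 5. [r6c4∈{4}] only 4 remains possible at r6c4, so r6c4=4.
Step 6. [r7c1∈{1,7,8}] across row 7, 7 lands solely at r7c1. So r7c1=7.
Step 7. [r4c1∈{8}] only 8 remains possible at r4c1, so r4c1=8.
Step 8. [r2c1∈{5}] r2c1 is down to just 5 ⇒ r2c1=5.
Step 9. [r5c3∈{1,2,4,5}] across box 4, 5 lands solely at r5c3, so r5c3=5.
Step 10. [r5c8∈{1}] only 1 remains possible at r5c8. So r5c8=1.
Step 11. [r8c8∈{7}] r8c8's peers cover all but 7 ⇒ r8c8=7.
Step 12. [r8c9∈{1}] nothing but 1 survives at r8c9, so r8c9=1.
Step 13. [r3c3∈{1,2,4,9}] 2 has one home in col 3: r3c3 ⇒ r3c3=2.
Step 14. [r7c2∈{1,8}] 8 has one home in col 2: r7c2, so r7c2=8.
Step 15. [r7c5∈{3}] nothing but 3 survives at r7c5 ⇒ r7c5=3.
Step 16. [r6c6∈{9}] nothing but 9 survives at r6c6, so r6c6=9.
Step 17. [r9c4∈{6}] r9c4's peers cover all but 6. So r9c4=6.
Step 18. [r6c1∈{1,2}] row 6 places 1 nowhere but r6c1 ⇒ r6c1=1.
Step 19. [r3c2∈{1,4}] across row 3, 1 lands solely at r3c2. So r3c2=1.
Step 20. [r1c3∈{4}] r1c3's peers cover all but 4, so r1c3=4.
Step 21. [r5c4∈{3,8}] r5c4 is the only open cell in col 4 admitting 3. So r5c4=3.
Step 22. [r8c4∈{8}] only 8 remains possible at r8c4. So r8c4=8.
Step 23. [r9c5∈{9}] r9c5 has the single candidate 9, so r9c5=9.
Step 24. [r4c2∈{4}] only 4 remains possible at r4c2 ⇒ r4c2=4.
Step 25. [r8c7∈{6}] nothing but 6 survives at r8c7, so r8c7=6.
Step 26. [r8c3∈{9}] r8c3 is down to just 9. So r8c3=9.
Step 27. [r8c6∈{4}] r8c6's peers cover all but 4 ⇒ r8c6=4.
Step 28. [r2c3∈{8}] r2c3 is down to just 8 ⇒ r2c3=8.
Step 29. [r9c7∈{2}] r9c7 is down to just 2. So r9c7=2.
Step 30. [r1c6∈{3}] r1c6's peers cover all but 3 ⇒ r1c6=3.
Step 31. [r1c7∈{1}] r1c7 has the single candidate 1 ⇒ r1c7=1.
Step 32. [r6c8∈{5}] r6c8 is down to just 5. So r6c8=5.
Step 33. [r5c7∈{4}] only 4 remains possible at r5c7 ⇒ r5c7=4.
Step 34. [r3c1∈{9}] only 9 remains possible at r3c1. So r3c1=9.
Step 35. [r2c9∈{7}] r2c9's peers cover all but 7 ⇒ r2c9=7.
Step 36. [r6c7∈{7}] only 7 remains possible at r6c7 ⇒ r6c7=7.
Step 37. [r5c6∈{8}] r5c6 has the single candidate 8. So r5c6=8.
Step 38. [r9c2∈{5}] r9c2 has the single candidate 5, so r9c2=5.
Step 39. [r5c1∈{2}] only 2 remains possible at r5c1 ⇒ r5c1=2.
Step 40. [r7c6∈{1}] r7c6 is down to just 1 ⇒ r7c6=1.
Step 41. [r9c3∈{1}] nothing but 1 survives at r9c3, so r9c3=1.
Step 42. [r3c6∈{5}] r3c6's peers cover all but 5. So r3c6=5.
Step 43. [r9c9∈{3}] only 3 remains possible at r9c9. So r9c9=3.
Step 44. [r4c8∈{9}] only 9 remains possible at r4c8, so r4c8=9.
Step 45. [r4c3∈{7}] r4c3 is down to just 7, so r4c3=7.
Step 46. [r3c9∈{4}] r3c9 has the single candidate 4. So r3c9=4.
Step 47. [r6c5∈{2}] only 2 remains possible at r6c5. So r6c5=2.

Answer: 6 7 4 9 8 3 1 2 5 / 5 3 8 1 4 2 9 6 7 / 9 1 2 7 6 5 8 3 4 / 8 4 7 5 1 6 3 9 2 / 2 9 5 3 7 8 4 1 6 / 1 6 3 4 2 9 7 5 8 / 7 8 6 2 3 1 5 4 9 / 3 2 9 8 5 4 6 7 1 / 4 5 1 6 9 7 2 8 3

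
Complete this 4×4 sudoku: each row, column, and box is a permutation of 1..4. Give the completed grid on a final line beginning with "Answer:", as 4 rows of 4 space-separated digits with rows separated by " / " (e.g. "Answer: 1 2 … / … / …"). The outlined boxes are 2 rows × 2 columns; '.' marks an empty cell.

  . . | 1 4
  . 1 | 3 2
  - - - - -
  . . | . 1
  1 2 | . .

Step 1. [r3c2∈{3,4}] 4 has one home in col 2: r3c2 ⇒ r3c2=4.
Step 2. [r3c1∈{3}] r3c1's peers cover all but 3, so r3c1=3.
Step 3. [r1c1∈{2}] nothing but 2 survives at r1c1. So r1c1=2.
Step 4. [r1c2∈{3}] nothing but 3 survives at r1c2 ⇒ r1c2=3.
Step 5. [r4c4∈{3}] only 3 remains possible at r4c4 ⇒ r4c4=3.
Step 6. [r4c3∈{4}] r4c3's peers cover all but 4. So r4c3=4.
Step 7. [r2c1∈{4}] r2c1 has the single candidate 4. So r2c1=4.
Step 8. [r3c3∈{2}] r3c3 has the single candidate 2, so r3c3=2.

Answer: 2 3 1 4 / 4 1 3 2 / 3 4 2 1 / 1 2 4 3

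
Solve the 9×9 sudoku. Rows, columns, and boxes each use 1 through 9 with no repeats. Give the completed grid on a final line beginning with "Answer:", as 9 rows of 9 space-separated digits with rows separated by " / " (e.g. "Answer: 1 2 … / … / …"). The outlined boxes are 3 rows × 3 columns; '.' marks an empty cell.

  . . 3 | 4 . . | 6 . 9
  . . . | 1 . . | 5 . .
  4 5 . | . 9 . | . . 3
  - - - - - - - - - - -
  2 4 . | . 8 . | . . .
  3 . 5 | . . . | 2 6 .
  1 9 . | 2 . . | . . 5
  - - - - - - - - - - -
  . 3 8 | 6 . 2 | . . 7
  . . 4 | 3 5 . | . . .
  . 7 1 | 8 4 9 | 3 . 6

Step 1. [r3c4∈{7}] r3c4 is down to just 7, so r3c4=7.
Step 2. [r9c8∈{2,5}] 2 has one home in row 9: r9c8, so r9c8=2.
Step 3. [r2c9∈{2,4,8}] in col 9, 2 fits only at r2c9, so r2c9=2.
Step 4. [r4c9∈{1}] only 1 remains possible at r4c9 ⇒ r4c9=1.
Step 5. [r2c8∈{4,7,8}] row 2 places 4 nowhere but r2c8. So r2c8=4.
Step 6. [r1c8∈{1,7,8}] r1c8 is the only open cell in box 3 admitting 7. So r1c8=7.
Step 7. [r7c5∈{1}] r7c5's peers cover all but 1 ⇒ r7c5=1.
Step 8. [r2c1∈{6,7,8,9}] 7 has one home in col 1: r2c1, so r2c1=7.
Step 9. [r5c5∈{7}] only 7 remains possible at r5c5, so r5c5=7.
Step 10. [r5c2∈{8}] nothing but 8 survives at r5c2. So r5c2=8.
Step 11. [r2c2∈{6}] only 6 remains possible at r2c2. So r2c2=6.
Step 12. [r6c5∈{3,6}] 6 has one home in col 5: r6c5 ⇒ r6c5=6.
Step 13. [r2c6∈{3,8}] in row 2, 8 fits only at r2c6, so r2c6=8.
Step 14. [r5c9∈{4}] r5c9's peers cover all but 4. So r5c9=4.
Step 15. [r4c4∈{5,9}] 5 has one home in col 4: r4c4 ⇒ r4c4=5.
Step 16. [r7c8∈{5,9}] in col 8, 5 fits only at r7c8, so r7c8=5.
Step 17. [r8c9∈{8}] only 8 remains possible at r8c9, so r8c9=8.
Step 18. [r7c1∈{9}] nothing but 9 survives at r7c1 ⇒ r7c1=9.
Step 19. [r6c3∈{7}] nothing but 7 survives at r6c3, so r6c3=7.
Step 20. [r4c6∈{3}] only 3 remains possible at r4c6 ⇒ r4c6=3.
Step 21. [r6c7∈{8}] nothing but 8 survives at r6c7, so r6c7=8.
Step 22. [r3c7∈{1}] r3c7 is down to just 1, so r3c7=1.
Step 23. [r4c8∈{9}] nothing but 9 survives at r4c8, so r4c8=9.
Step 24. [r1c2∈{1,2}] 1 has one home in row 1: r1c2. So r1c2=1.
Step 25. [r4c3∈{6}] r4c3 is down to just 6. So r4c3=6.
Step 26. [r8c1∈{6}] r8c1 is down to just 6 ⇒ r8c1=6.
Step 27. [r7c7∈{4}] r7c7 has the single candidate 4. So r7c7=4.
Step 28. [r3c3∈{2}] r3c3 is down to just 2 ⇒ r3c3=2.
Step 29. [r8c2∈{2}] r8c2 has the single candidate 2 ⇒ r8c2=2.
Step 30. [r3c6∈{6}] r3c6 is down to just 6 ⇒ r3c6=6.
Step 31. [r5c4∈{9}] only 9 remains possible at r5c4. So r5c4=9.
Step 32. [r1c6∈{5}] r1c6 is down to just 5 ⇒ r1c6=5.
Step 33. [r3c8∈{8}] nothing but 8 survives at r3c8. So r3c8=8.
Step 34. [r6c8∈{3}] r6c8 is down to just 3. So r6c8=3.
Step 35. [r1c5∈{2}] only 2 remains possible at r1c5, so r1c5=2.
Step 36. [r1c1∈{8}] r1c1's peers cover all but 8. So r1c1=8.
Step 37. [r8c6∈{7}] only 7 remains possible at r8c6. So r8c6=7.
Step 38. [r4c7∈{7}] r4c7's peers cover all but 7 ⇒ r4c7=7.
Step 39. [r6c6∈{4}] r6c6 is down to just 4 ⇒ r6c6=4.
Step 40. [r8c7∈{9}] r8c7's peers cover all but 9 ⇒ r8c7=9.
Step 41. [r8c8∈{1}] r8c8's peers cover all but 1, so r8c8=1.
Step 42. [r2c3∈{9}] nothing but 9 survives at r2c3. So r2c3=9.
Step 43. [r2c5∈{3}] only 3 remains possible at r2c5, so r2c5=3.
Step 44. [r5c6∈{1}] only 1 remains possible at r5c6, so r5c6=1.
Step 45. [r9c1∈{5}] nothing but 5 survives at r9c1 ⇒ r9c1=5.

Answer: 8 1 3 4 2 5 6 7 9 / 7 6 9 1 3 8 5 4 2 / 4 5 2 7 9 6 1 8 3 / 2 4 6 5 8 3 7 9 1 / 3 8 5 9 7 1 2 6 4 / 1 9 7 2 6 4 8 3 5 / 9 3 8 6 1 2 4 5 7 / 6 2 4 3 5 7 9 1 8 / 5 7 1 8 4 9 3 2 6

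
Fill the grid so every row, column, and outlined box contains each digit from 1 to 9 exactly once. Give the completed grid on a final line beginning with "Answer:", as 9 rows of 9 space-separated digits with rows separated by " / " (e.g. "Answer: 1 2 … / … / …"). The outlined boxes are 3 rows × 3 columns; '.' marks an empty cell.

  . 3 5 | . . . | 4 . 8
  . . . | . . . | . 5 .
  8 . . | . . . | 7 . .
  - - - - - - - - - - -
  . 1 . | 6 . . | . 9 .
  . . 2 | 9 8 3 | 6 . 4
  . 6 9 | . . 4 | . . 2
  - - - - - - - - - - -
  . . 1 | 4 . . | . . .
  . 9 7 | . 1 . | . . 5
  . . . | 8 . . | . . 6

Step 1. [r6c4∈{1,5,7}] 1 has one home in box 5: r6c4. So r6c4=1.
Step 2. [r2c6∈{1,2,6,7,8,9}] r2c6 is the only open cell in row 2 admitting 8 ⇒ r2c6=8.
Step 3. [r3c4∈{2,3,5}] col 4 places 5 nowhere but r3c4. So r3c4=5.
Step 4. [r7c2∈{2,5,8}] r7c2 is the only open cell in col 2 admitting 8. So r7c2=8.
Step 5. [r5c8∈{1,7}] row 5 places 1 nowhere but r5c8. So r5c8=1.
Step 6. [r9c7∈{1,2,3,9}] in row 9, 1 fits only at r9c7. So r9c7=1.
Step 7. [r4c3∈{3,4,8}] across col 3, 8 lands solely at r4c3 ⇒ r4c3=8.
Step 8. [r9c3∈{3,4}] r9c3 is the only open cell in col 3 admitting 3, so r9c3=3.
Step 9. [r4c1∈{3,4,5,7}] in row 4, 4 fits only at r4c1. So r4c1=4.
Step 10. [r9c2∈{2,4,5}] r9c2 is the only open cell in box 7 admitting 4 ⇒ r9c2=4.
Step 11. [r3c2∈{2}] r3c2 is down to just 2. So r3c2=2.
Step 12. [r2c2∈{7}] r2c2 has the single candidate 7. So r2c2=7.
Step 13. [r6c1∈{3,5,7}] col 1 places 3 nowhere but r6c1 ⇒ r6c1=3.
Step 14. [r8c8∈{2,3,4,8}] row 8 places 4 nowhere but r8c8 ⇒ r8c8=4.
Step 15. [r1c4∈{2,7}] in col 4, 7 fits only at r1c4, so r1c4=7.
Step 16. [r8c7∈{2,3,8}] 8 has one home in row 8: r8c7. So r8c7=8.
Step 17. [r8c4∈{2,3}] row 8 places 3 nowhere but r8c4. So r8c4=3.
Step 18. [r2c4∈{2}] r2c4's peers cover all but 2. So r2c4=2.
Step 19. [r7c7∈{2,3,9}] across col 7, 2 lands solely at r7c7 ⇒ r7c7=2.
Step 20. [r7c9∈{3,7,9}] box 9 places 9 nowhere but r7c9 ⇒ r7c9=9.
Step 21. [r9c8∈{7}] only 7 remains possible at r9c8 ⇒ r9c8=7.
Step 22. [r6c5∈{5,7}] 7 has one home in row 6: r6c5, so r6c5=7.
Step 23. [r2c7∈{3,9}] 9 has one home in col 7: r2c7 ⇒ r2c7=9.
Step 24. [r1c1∈{1,6,9}] r1c1 is the only open cell in col 1 admitting 9. So r1c1=9.
Step 25. [r1c5∈{6}] only 6 remains possible at r1c5 ⇒ r1c5=6.
Step 26. [r7c5∈{5}] only 5 remains possible at r7c5, so r7c5=5.
Step 27. [r7c1∈{6}] r7c1 is down to just 6, so r7c1=6.
Step 28. [r9c1∈{2,5}] row 9 places 5 nowhere but r9c1, so r9c1=5.
Step 29. [r4c7∈{3,5}] 3 has one home in col 7: r4c7, so r4c7=3.
Step 30. [r3c8∈{3,6}] r3c8 is the only open cell in col 8 admitting 6 ⇒ r3c8=6.
Step 31. [r3c3∈{4}] nothing but 4 survives at r3c3. So r3c3=4.
Step 32. [r4c5∈{2}] r4c5 is down to just 2 ⇒ r4c5=2.
Step 33. [r9c6∈{2,9}] across row 9, 2 lands solely at r9c6, so r9c6=2.
Step 34. [r3c6∈{1,9}] in col 6, 9 fits only at r3c6. So r3c6=9.
Step 35. [r3c9∈{1,3}] row 3 places 1 nowhere but r3c9 ⇒ r3c9=1.
Step 36. [r2c5∈{3,4}] across row 2, 4 lands solely at r2c5, so r2c5=4.
Step 37. [r1c8∈{2}] r1c8's peers cover all but 2, so r1c8=2.
Step 38. [r5c1∈{7}] r5c1 is down to just 7 ⇒ r5c1=7.
Step 39. [r6c8∈{8}] r6c8's peers cover all but 8, so r6c8=8.
Step 40. [r2c9∈{3}] r2c9's peers cover all but 3. So r2c9=3.
Step 41. [r4c6∈{5}] nothing but 5 survives at r4c6 ⇒ r4c6=5.
Step 42. [r2c1∈{1}] only 1 remains possible at r2c1 ⇒ r2c1=1.
Step 43. [r7c8∈{3}] r7c8 has the single candidate 3 ⇒ r7c8=3.
Step 44. [r1c6∈{1}] only 1 remains possible at r1c6, so r1c6=1.
Step 45. [r9c5∈{9}] r9c5's peers cover all but 9. So r9c5=9.
Step 46. [r2c3∈{6}] r2c3 is down to just 6 ⇒ r2c3=6.
Step 47. [r7c6∈{7}] only 7 remains possible at r7c6 ⇒ r7c6=7.
Step 48. [r3c5∈{3}] r3c5 has the single candidate 3 ⇒ r3c5=3.
Step 49. [r8c6∈{6}] r8c6's peers cover all but 6. So r8c6=6.
Step 50. [r6c7∈{5}] r6c7 has the single candidate 5, so r6c7=5.
Step 51. [r4c9∈{7}] r4c9 has the single candidate 7. So r4c9=7.
Step 52. [r8c1∈{2}] r8c1 is down to just 2. So r8c1=2.
Step 53. [r5c2∈{5}] r5c2 has the single candidate 5, so r5c2=5.

Answer: 9 3 5 7 6 1 4 2 8 / 1 7 6 2 4 8 9 5 3 / 8 2 4 5 3 9 7 6 1 / 4 1 8 6 2 5 3 9 7 / 7 5 2 9 8 3 6 1 4 / 3 6 9 1 7 4 5 8 2 / 6 8 1 4 5 7 2 3 9 / 2 9 7 3 1 6 8 4 5 / 5 4 3 8 9 2 1 7 6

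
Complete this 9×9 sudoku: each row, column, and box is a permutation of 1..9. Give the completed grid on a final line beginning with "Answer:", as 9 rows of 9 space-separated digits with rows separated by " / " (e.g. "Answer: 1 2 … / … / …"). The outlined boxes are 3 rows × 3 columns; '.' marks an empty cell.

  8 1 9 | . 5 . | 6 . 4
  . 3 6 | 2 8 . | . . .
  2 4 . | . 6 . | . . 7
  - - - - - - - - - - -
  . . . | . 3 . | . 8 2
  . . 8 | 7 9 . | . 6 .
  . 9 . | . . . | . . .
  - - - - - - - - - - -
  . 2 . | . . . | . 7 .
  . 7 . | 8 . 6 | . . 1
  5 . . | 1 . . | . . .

Step 1. [r7c5∈{4}] r7c5 is down to just 4, so r7c5=4.
Step 2. [r4c7∈{1,4,5,7,9}] row 4 places 9 nowhere but r4c7. So r4c7=9.
Step 3. [r6c5∈{1,2}] col 5 places 1 nowhere but r6c5 ⇒ r6c5=1.
Step 4. [r5c2∈{5}] only 5 remains possible at r5c2. So r5c2=5.
Step 5. [r5c9∈{3}] r5c9's peers cover all but 3 ⇒ r5c9=3.
Step 6. [r6c9∈{5}] only 5 remains possible at r6c9 ⇒ r6c9=5.
Step 7. [r6c8∈{4}] only 4 remains possible at r6c8, so r6c8=4.
Step 8. [r4c4∈{4,5,6}] in col 4, 4 fits only at r4c4. So r4c4=4.
Step 9. [r3c7∈{1,3,5,8}] row 3 places 8 nowhere but r3c7, so r3c7=8.
Step 10. [r2c9∈{9}] r2c9 has the single candidate 9 ⇒ r2c9=9.
Step 11. [r1c4∈{3}] nothing but 3 survives at r1c4 ⇒ r1c4=3.
Step 12. [r8c5∈{2}] r8c5 is down to just 2 ⇒ r8c5=2.
Step 13. [r3c8∈{1,3,5}] across row 3, 3 lands solely at r3c8, so r3c8=3.
Step 14. [r4c2∈{6}] r4c2's peers cover all but 6, so r4c2=6.
Step 15. [r7c1∈{1,3,6,9}] 6 has one home in col 1: r7c1, so r7c1=6.
Step 16. [r9c7∈{2,3,4}] r9c7 is the only open cell in col 7 admitting 2. So r9c7=2.
Step 17. [r8c7∈{3,4,5}] in col 7, 4 fits only at r8c7 ⇒ r8c7=4.
Step 18. [r8c3∈{3}] r8c3's peers cover all but 3 ⇒ r8c3=3.
Step 19. [r9c6∈{3,7,9}] row 9 places 3 nowhere but r9c6, so r9c6=3.
Step 20. [r2c1∈{7}] r2c1 has the single candidate 7. So r2c1=7.
Step 21. [r8c8∈{5,9}] r8c8 is the only open cell in row 8 admitting 5 ⇒ r8c8=5.
Step 22. [r5c7∈{1}] r5c7 has the single candidate 1 ⇒ r5c7=1.
Step 23. [r3c6∈{1,9}] 1 has one home in row 3: r3c6. So r3c6=1.
Step 24. [r6c3∈{2,7}] 2 has one home in col 3: r6c3. So r6c3=2.
Step 25. [r7c4∈{5,9}] across col 4, 5 lands solely at r7c4, so r7c4=5.
Step 26. [r4c1∈{1}] r4c1 has the single candidate 1. So r4c1=1.
Step 27. [r7c9∈{8}] r7c9 has the single candidate 8, so r7c9=8.
Step 28. [r3c3∈{5}] r3c3's peers cover all but 5. So r3c3=5.
Step 29. [r7c6∈{9}] r7c6 has the single candidate 9 ⇒ r7c6=9.
Step 30. [r5c6∈{2}] only 2 remains possible at r5c6. So r5c6=2.
Step 31. [r2c6∈{4}] r2c6's peers cover all but 4. So r2c6=4.
Step 32. [r4c3∈{7}] r4c3's peers cover all but 7. So r4c3=7.
Step 33. [r9c2∈{8}] r9c2 has the single candidate 8 ⇒ r9c2=8.
Step 34. [r5c1∈{4}] nothing but 4 survives at r5c1. So r5c1=4.
Step 35. [r2c8∈{1}] r2c8 is down to just 1, so r2c8=1.
Step 36. [r6c7∈{7}] nothing but 7 survives at r6c7 ⇒ r6c7=7.
Step 37. [r8c1∈{9}] only 9 remains possible at r8c1, so r8c1=9.
Step 38. [r6c4∈{6}] only 6 remains possible at r6c4. So r6c4=6.
Step 39. [r9c9∈{6}] r9c9 is down to just 6 ⇒ r9c9=6.
Step 40. [r7c3∈{1}] nothing but 1 survives at r7c3. So r7c3=1.
Step 41. [r6c6∈{8}] nothing but 8 survives at r6c6, so r6c6=8.
Step 42. [r7c7∈{3}] r7c7 has the single candidate 3. So r7c7=3.
Step 43. [r9c8∈{9}] r9c8's peers cover all but 9 ⇒ r9c8=9.
Step 44. [r4c6∈{5}] r4c6's peers cover all but 5 ⇒ r4c6=5.
Step 45. [r3c4∈{9}] r3c4's peers cover all but 9. So r3c4=9.
Step 46. [r1c6∈{7}] r1c6 has the single candidate 7. So r1c6=7.
Step 47. [r6c1∈{3}] only 3 remains possible at r6c1 ⇒ r6c1=3.
Step 48. [r2c7∈{5}] r2c7's peers cover all but 5. So r2c7=5.
Step 49. [r1c8∈{2}] r1c8's peers cover all but 2, so r1c8=2.
Step 50. [r9c3∈{4}] r9c3 has the single candidate 4, so r9c3=4.
Step 51. [r9c5∈{7}] r9c5 is down to just 7 ⇒ r9c5=7.

Answer: 8 1 9 3 5 7 6 2 4 / 7 3 6 2 8 4 5 1 9 / 2 4 5 9 6 1 8 3 7 / 1 6 7 4 3 5 9 8 2 / 4 5 8 7 9 2 1 6 3 / 3 9 2 6 1 8 7 4 5 / 6 2 1 5 4 9 3 7 8 / 9 7 3 8 2 6 4 5 1 / 5 8 4 1 7 3 2 9 6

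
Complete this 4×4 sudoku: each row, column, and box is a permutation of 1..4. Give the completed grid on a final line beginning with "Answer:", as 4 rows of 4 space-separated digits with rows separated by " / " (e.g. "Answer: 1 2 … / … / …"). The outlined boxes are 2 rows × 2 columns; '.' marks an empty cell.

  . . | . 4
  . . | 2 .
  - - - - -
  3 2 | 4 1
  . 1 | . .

Step 1. [r2c4∈{3}] r2c4's peers cover all but 3, so r2c4=3.
Step 2. [r2c1∈{1,4}] in row 2, 1 fits only at r2c1. So r2c1=1.
Step 3. [r4c1∈{4}] r4c1 has the single candidate 4 ⇒ r4c1=4.
Step 4. [r2c2∈{4}] nothing but 4 survives at r2c2. So r2c2=4.
Step 5. [r1c3∈{1}] only 1 remains possible at r1c3. So r1c3=1.
Step 6. [r1c2∈{3}] r1c2 is down to just 3. So r1c2=3.
Step 7. [r4c4∈{2}] nothing but 2 survives at r4c4 ⇒ r4c4=2.
Step 8. [r4c3∈{3}] r4c3's peers cover all but 3, so r4c3=3.
Step 9. [r1c1∈{2}] r1c1 is down to just 2. So r1c1=2.

Answer: 2 3 1 4 / 1 4 2 3 / 3 2 4 1 / 4 1 3 2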